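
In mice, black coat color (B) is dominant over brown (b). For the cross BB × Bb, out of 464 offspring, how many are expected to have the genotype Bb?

Punnett square for BB × Bb:
Offspring genotypes: 2 BB, 2 Bb
Total offspring: 4
Count with target: 2
Probability: 2/4 = 1/2
Expected count = 1/2 × 464 = 232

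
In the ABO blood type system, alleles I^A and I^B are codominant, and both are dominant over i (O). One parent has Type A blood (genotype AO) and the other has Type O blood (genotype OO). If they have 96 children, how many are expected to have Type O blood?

Cross: AO × OO
Possible offspring genotypes: 2 AO, 2 OO
Blood type counts: 2 Type A, 2 Type O
Probability of Type O: 2/4 = 1/2
Expected count = 1/2 × 96 = 48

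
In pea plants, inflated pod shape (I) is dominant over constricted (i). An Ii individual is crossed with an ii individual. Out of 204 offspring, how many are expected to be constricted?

Punnett square for Ii × ii:
Offspring genotypes: 2 Ii, 2 ii
inflated: 2, constricted: 2
constricted: 2 out of 4 → fraction 1/2
Expected count = 1/2 × 204 = 102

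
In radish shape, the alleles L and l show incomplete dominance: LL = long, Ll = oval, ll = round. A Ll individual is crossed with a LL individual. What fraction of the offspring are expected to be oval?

Punnett square for Ll × LL:
Offspring genotypes: 2 LL, 2 Ll
Phenotype counts: 2 long, 2 oval
oval: 2 out of 4
Probability: 2/4 = 1/2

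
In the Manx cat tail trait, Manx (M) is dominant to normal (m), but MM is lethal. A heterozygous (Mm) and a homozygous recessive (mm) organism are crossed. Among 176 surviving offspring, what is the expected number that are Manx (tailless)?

Cross: Mm × mm
Punnett square offspring (before lethality): 2 Mm, 2 mm
No MM offspring are produced in this cross.
Manx (tailless): 2 out of 4 → fraction 1/2
Expected count = 1/2 × 176 = 88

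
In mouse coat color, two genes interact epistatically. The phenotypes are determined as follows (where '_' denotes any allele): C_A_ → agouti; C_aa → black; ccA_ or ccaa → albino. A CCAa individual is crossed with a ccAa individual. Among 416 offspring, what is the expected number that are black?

Cross: CCAa × ccAa — consider each gene separately:
C gene: CC × cc → 4 Cc → 4 C_ (out of 4)
A gene: Aa × Aa → 1 AA, 2 Aa, 1 aa → 3 A_ : 1 aa (out of 4)
Genotype classes (out of 4 × 4 = 16): C_A_ = 4×3 = 12; C_aa = 4×1 = 4
Apply the phenotype rules: C_A_ (12) → agouti; C_aa (4) → black
Phenotype counts (out of 16): 12 agouti, 4 black
black: 4 out of 16 → fraction 1/4
Expected count = 1/4 × 416 = 104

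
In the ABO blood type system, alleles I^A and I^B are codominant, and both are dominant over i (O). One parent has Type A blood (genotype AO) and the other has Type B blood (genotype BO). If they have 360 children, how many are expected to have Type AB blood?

Cross: AO × BO
Possible offspring genotypes: 1 AB, 1 AO, 1 BO, 1 OO
Blood type counts: 1 Type AB, 1 Type A, 1 Type B, 1 Type O
Probability of Type AB: 1/4
Expected count = 1/4 × 360 = 90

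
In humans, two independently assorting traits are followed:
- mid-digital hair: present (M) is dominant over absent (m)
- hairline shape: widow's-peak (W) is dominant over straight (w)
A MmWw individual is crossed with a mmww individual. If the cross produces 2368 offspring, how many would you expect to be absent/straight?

Dihybrid cross MmWw × mmww — consider each gene separately:
mid-digital hair: Mm × mm → 2 Mm, 2 mm → 2 M_ : 2 mm (out of 4)
hairline shape: Ww × ww → 2 Ww, 2 ww → 2 W_ : 2 ww (out of 4)
Combine (counts out of 4 × 4 = 16): present/widow's-peak (M_W_) = 2×2 = 4; present/straight (M_ww) = 2×2 = 4; absent/widow's-peak (mmW_) = 2×2 = 4; absent/straight (mmww) = 2×2 = 4
Phenotype counts (out of 16): 4 present/widow's-peak, 4 present/straight, 4 absent/widow's-peak, 4 absent/straight
absent/straight: 4 out of 16 → fraction 1/4
Expected count = 1/4 × 2368 = 592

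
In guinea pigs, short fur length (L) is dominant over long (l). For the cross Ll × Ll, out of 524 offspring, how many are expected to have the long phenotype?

Punnett square for Ll × Ll:
Offspring genotypes: 1 LL, 2 Ll, 1 ll
Total offspring: 4
Count with target: 1
Probability: 1/4
Expected count = 1/4 × 524 = 131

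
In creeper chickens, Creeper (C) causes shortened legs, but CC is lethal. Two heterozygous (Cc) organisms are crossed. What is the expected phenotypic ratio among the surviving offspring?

Cross: Cc × Cc
Punnett square offspring (before lethality): 1 CC, 2 Cc, 1 cc
The CC genotype is lethal (embryos die); surviving offspring: 2 Cc, 1 cc
Ratio: 2 creeper : 1 normal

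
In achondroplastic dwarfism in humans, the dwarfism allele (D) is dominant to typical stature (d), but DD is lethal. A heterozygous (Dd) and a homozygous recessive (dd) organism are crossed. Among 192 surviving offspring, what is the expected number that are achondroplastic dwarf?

Cross: Dd × dd
Punnett square offspring (before lethality): 2 Dd, 2 dd
No DD offspring are produced in this cross.
achondroplastic dwarf: 2 out of 4 → fraction 1/2
Expected count = 1/2 × 192 = 96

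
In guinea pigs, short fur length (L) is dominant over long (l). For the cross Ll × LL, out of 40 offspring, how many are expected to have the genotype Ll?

Punnett square for Ll × LL:
Offspring genotypes: 2 LL, 2 Ll
Total offspring: 4
Count with target: 2
Probability: 2/4 = 1/2
Expected count = 1/2 × 40 = 20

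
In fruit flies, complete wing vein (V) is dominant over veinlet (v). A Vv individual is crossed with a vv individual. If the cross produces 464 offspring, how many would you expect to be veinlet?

Punnett square for Vv × vv:
Offspring genotypes: 2 Vv, 2 vv
complete: 2, veinlet: 2
veinlet: 2 out of 4 → fraction 1/2
Expected count = 1/2 × 464 = 232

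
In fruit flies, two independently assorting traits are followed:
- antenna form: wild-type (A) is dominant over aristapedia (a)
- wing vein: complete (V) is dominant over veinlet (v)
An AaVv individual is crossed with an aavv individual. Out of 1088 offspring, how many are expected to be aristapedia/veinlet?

Dihybrid cross AaVv × aavv — consider each gene separately:
antenna form: Aa × aa → 2 Aa, 2 aa → 2 A_ : 2 aa (out of 4)
wing vein: Vv × vv → 2 Vv, 2 vv → 2 V_ : 2 vv (out of 4)
Combine (counts out of 4 × 4 = 16): wild-type/complete (A_V_) = 2×2 = 4; wild-type/veinlet (A_vv) = 2×2 = 4; aristapedia/complete (aaV_) = 2×2 = 4; aristapedia/veinlet (aavv) = 2×2 = 4
Phenotype counts (out of 16): 4 wild-type/complete, 4 wild-type/veinlet, 4 aristapedia/complete, 4 aristapedia/veinlet
aristapedia/veinlet: 4 out of 16 → fraction 1/4
Expected count = 1/4 × 1088 = 272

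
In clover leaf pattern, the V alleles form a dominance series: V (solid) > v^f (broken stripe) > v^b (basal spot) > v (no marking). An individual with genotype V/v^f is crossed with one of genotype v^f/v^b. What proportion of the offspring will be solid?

Cross: V/v^f × v^f/v^b
Allele dominance: V > v^f > v^b > v
Offspring genotypes: 1 V/v^f, 1 V/v^b, 1 v^f/v^f, 1 v^f/v^b
Phenotype counts: 2 solid, 2 broken stripe
solid: 2 out of 4
Probability: 2/4 = 1/2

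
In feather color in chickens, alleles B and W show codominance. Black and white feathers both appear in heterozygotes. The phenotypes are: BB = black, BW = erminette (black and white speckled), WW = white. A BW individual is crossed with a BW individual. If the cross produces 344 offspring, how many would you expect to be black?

Punnett square for BW × BW:
Offspring genotypes: 1 BB, 2 BW, 1 WW
Phenotype counts: 1 black, 2 erminette (black and white speckled), 1 white
black: 1 out of 4 → fraction 1/4
Expected count = 1/4 × 344 = 86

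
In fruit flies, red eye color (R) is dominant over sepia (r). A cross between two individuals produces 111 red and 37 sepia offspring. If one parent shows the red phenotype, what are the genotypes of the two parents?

Observed offspring: 111 red, 37 sepia
The observed ratio simplifies to 3:1. Sepia (rr) offspring appear, so each parent must contribute one r allele. The parent stated to show red carries R, so it is Rr. The other parent is then either Rr or rr: Rr × rr would give a 1:1 split, whereas Rr × Rr gives 3:1 — matching the data. So both parents are heterozygous (Rr × Rr).
Parent genotypes: Rr × Rr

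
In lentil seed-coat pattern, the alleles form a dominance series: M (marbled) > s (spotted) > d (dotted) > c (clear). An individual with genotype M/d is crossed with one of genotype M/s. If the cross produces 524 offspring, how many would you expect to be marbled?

Cross: M/d × M/s
Allele dominance: M > s > d > c
Offspring genotypes: 1 M/M, 1 M/s, 1 M/d, 1 s/d
Phenotype counts: 3 marbled, 1 spotted
marbled: 3 out of 4 → fraction 3/4
Expected count = 3/4 × 524 = 393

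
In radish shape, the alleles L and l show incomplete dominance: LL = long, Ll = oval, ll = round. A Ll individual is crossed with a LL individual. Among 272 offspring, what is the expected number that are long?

Punnett square for Ll × LL:
Offspring genotypes: 2 LL, 2 Ll
Phenotype counts: 2 long, 2 oval
long: 2 out of 4 → fraction 1/2
Expected count = 1/2 × 272 = 136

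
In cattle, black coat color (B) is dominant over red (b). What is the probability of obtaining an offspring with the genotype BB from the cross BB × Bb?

Punnett square for BB × Bb:
Offspring genotypes: 2 BB, 2 Bb
Total offspring: 4
Count with target: 2
Probability: 2/4 = 1/2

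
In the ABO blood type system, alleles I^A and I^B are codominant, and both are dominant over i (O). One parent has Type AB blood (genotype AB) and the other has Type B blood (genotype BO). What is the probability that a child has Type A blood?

Cross: AB × BO
Possible offspring genotypes: 1 AB, 1 AO, 1 BB, 1 BO
Blood type counts: 1 Type AB, 1 Type A, 2 Type B
Probability of Type A: 1/4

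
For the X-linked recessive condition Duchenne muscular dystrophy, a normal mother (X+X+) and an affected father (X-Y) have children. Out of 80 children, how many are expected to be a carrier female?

Cross: X+X+ × X-Y
Offspring: 2 X+X-, 2 X+Y
Probability of a carrier female: 2/4 = 1/2
Expected count = 1/2 × 80 = 40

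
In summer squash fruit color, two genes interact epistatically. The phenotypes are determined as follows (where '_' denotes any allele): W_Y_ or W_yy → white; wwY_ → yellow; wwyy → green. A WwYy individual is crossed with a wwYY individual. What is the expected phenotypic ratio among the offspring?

Cross: WwYy × wwYY — consider each gene separately:
W gene: Ww × ww → 2 Ww, 2 ww → 2 W_ : 2 ww (out of 4)
Y gene: Yy × YY → 2 YY, 2 Yy → 4 Y_ (out of 4)
Genotype classes (out of 4 × 4 = 16): W_Y_ = 2×4 = 8; wwY_ = 2×4 = 8
Apply the phenotype rules: W_Y_ (8) → white; wwY_ (8) → yellow
Phenotype counts (out of 16): 8 white, 8 yellow
Ratio: 1 white : 1 yellow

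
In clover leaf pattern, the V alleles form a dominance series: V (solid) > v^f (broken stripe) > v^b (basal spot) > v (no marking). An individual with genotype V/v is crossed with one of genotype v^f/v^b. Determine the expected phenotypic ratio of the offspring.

Cross: V/v × v^f/v^b
Allele dominance: V > v^f > v^b > v
Offspring genotypes: 1 V/v^f, 1 V/v^b, 1 v^f/v, 1 v^b/v
Phenotype counts: 2 solid, 1 broken stripe, 1 basal spot
Ratio: 2 solid : 1 broken stripe : 1 basal spot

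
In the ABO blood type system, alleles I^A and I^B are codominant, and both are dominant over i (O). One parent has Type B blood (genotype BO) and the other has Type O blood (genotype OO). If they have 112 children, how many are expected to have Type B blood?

Cross: BO × OO
Possible offspring genotypes: 2 BO, 2 OO
Blood type counts: 2 Type B, 2 Type O
Probability of Type B: 2/4 = 1/2
Expected count = 1/2 × 112 = 56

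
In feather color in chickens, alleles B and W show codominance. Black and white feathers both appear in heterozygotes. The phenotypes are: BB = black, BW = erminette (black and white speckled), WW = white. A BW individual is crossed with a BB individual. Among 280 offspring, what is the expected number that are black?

Punnett square for BW × BB:
Offspring genotypes: 2 BB, 2 BW
Phenotype counts: 2 black, 2 erminette (black and white speckled)
black: 2 out of 4 → fraction 1/2
Expected count = 1/2 × 280 = 140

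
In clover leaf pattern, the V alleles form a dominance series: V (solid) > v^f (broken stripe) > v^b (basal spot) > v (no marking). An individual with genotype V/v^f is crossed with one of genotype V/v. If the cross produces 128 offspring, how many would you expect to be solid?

Cross: V/v^f × V/v
Allele dominance: V > v^f > v^b > v
Offspring genotypes: 1 V/V, 1 V/v, 1 V/v^f, 1 v^f/v
Phenotype counts: 3 solid, 1 broken stripe
solid: 3 out of 4 → fraction 3/4
Expected count = 3/4 × 128 = 96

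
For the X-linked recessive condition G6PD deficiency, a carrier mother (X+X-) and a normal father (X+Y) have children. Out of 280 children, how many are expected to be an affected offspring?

Cross: X+X- × X+Y
Offspring: 1 X+X+, 1 X+Y, 1 X+X-, 1 X-Y
Probability of an affected offspring: 1/4
Expected count = 1/4 × 280 = 70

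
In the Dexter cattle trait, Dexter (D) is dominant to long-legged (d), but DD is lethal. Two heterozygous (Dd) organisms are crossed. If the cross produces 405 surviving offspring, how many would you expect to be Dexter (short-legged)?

Cross: Dd × Dd
Punnett square offspring (before lethality): 1 DD, 2 Dd, 1 dd
The DD genotype is lethal (embryos die); surviving offspring: 2 Dd, 1 dd
Dexter (short-legged): 2 out of 3 → fraction 2/3
Expected count = 2/3 × 405 = 270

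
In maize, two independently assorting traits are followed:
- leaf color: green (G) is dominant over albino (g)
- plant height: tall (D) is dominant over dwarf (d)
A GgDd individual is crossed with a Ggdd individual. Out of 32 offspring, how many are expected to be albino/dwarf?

Dihybrid cross GgDd × Ggdd — consider each gene separately:
leaf color: Gg × Gg → 1 GG, 2 Gg, 1 gg → 3 G_ : 1 gg (out of 4)
plant height: Dd × dd → 2 Dd, 2 dd → 2 D_ : 2 dd (out of 4)
Combine (counts out of 4 × 4 = 16): green/tall (G_D_) = 3×2 = 6; green/dwarf (G_dd) = 3×2 = 6; albino/tall (ggD_) = 1×2 = 2; albino/dwarf (ggdd) = 1×2 = 2
Phenotype counts (out of 16): 6 green/tall, 6 green/dwarf, 2 albino/tall, 2 albino/dwarf
albino/dwarf: 2 out of 16 → fraction 1/8
Expected count = 1/8 × 32 = 4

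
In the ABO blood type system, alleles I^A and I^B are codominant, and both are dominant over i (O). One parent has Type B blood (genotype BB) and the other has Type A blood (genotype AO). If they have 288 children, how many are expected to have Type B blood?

Cross: BB × AO
Possible offspring genotypes: 2 AB, 2 BO
Blood type counts: 2 Type AB, 2 Type B
Probability of Type B: 2/4 = 1/2
Expected count = 1/2 × 288 = 144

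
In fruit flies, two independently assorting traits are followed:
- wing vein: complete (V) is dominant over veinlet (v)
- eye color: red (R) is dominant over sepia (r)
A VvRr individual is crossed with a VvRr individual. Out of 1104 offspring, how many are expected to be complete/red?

Dihybrid cross VvRr × VvRr — consider each gene separately:
wing vein: Vv × Vv → 1 VV, 2 Vv, 1 vv → 3 V_ : 1 vv (out of 4)
eye color: Rr × Rr → 1 RR, 2 Rr, 1 rr → 3 R_ : 1 rr (out of 4)
Combine (counts out of 4 × 4 = 16): complete/red (V_R_) = 3×3 = 9; complete/sepia (V_rr) = 3×1 = 3; veinlet/red (vvR_) = 1×3 = 3; veinlet/sepia (vvrr) = 1×1 = 1
Phenotype counts (out of 16): 9 complete/red, 3 complete/sepia, 3 veinlet/red, 1 veinlet/sepia
complete/red: 9 out of 16 → fraction 9/16
Expected count = 9/16 × 1104 = 621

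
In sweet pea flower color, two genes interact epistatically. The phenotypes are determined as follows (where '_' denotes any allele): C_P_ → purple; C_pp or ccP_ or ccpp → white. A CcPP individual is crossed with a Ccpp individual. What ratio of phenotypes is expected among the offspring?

Cross: CcPP × Ccpp — consider each gene separately:
C gene: Cc × Cc → 1 CC, 2 Cc, 1 cc → 3 C_ : 1 cc (out of 4)
P gene: PP × pp → 4 Pp → 4 P_ (out of 4)
Genotype classes (out of 4 × 4 = 16): C_P_ = 3×4 = 12; ccP_ = 1×4 = 4
Apply the phenotype rules: C_P_ (12) → purple; ccP_ (4) → white
Phenotype counts (out of 16): 12 purple, 4 white
Ratio: 3 purple : 1 white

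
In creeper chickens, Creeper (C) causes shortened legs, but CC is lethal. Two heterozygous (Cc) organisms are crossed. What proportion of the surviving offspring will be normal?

Cross: Cc × Cc
Punnett square offspring (before lethality): 1 CC, 2 Cc, 1 cc
The CC genotype is lethal (embryos die); surviving offspring: 2 Cc, 1 cc
normal: 1 out of 3
Probability: 1/3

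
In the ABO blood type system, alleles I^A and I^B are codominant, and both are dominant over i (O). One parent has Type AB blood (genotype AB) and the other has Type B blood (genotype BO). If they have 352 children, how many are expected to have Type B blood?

Cross: AB × BO
Possible offspring genotypes: 1 AB, 1 AO, 1 BB, 1 BO
Blood type counts: 1 Type AB, 1 Type A, 2 Type B
Probability of Type B: 2/4 = 1/2
Expected count = 1/2 × 352 = 176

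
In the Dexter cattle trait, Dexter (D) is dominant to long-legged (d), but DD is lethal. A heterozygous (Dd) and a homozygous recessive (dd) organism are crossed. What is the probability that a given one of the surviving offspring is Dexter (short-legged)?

Cross: Dd × dd
Punnett square offspring (before lethality): 2 Dd, 2 dd
No DD offspring are produced in this cross.
Dexter (short-legged): 2 out of 4
Probability: 2/4 = 1/2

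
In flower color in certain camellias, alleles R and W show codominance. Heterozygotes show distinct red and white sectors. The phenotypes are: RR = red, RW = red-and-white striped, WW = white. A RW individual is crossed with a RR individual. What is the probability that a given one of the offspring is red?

Punnett square for RW × RR:
Offspring genotypes: 2 RR, 2 RW
Phenotype counts: 2 red, 2 red-and-white striped
red: 2 out of 4
Probability: 2/4 = 1/2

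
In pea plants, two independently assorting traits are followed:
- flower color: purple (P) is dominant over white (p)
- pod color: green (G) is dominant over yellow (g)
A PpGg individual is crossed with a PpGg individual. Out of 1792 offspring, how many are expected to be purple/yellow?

Dihybrid cross PpGg × PpGg — consider each gene separately:
flower color: Pp × Pp → 1 PP, 2 Pp, 1 pp → 3 P_ : 1 pp (out of 4)
pod color: Gg × Gg → 1 GG, 2 Gg, 1 gg → 3 G_ : 1 gg (out of 4)
Combine (counts out of 4 × 4 = 16): purple/green (P_G_) = 3×3 = 9; purple/yellow (P_gg) = 3×1 = 3; white/green (ppG_) = 1×3 = 3; white/yellow (ppgg) = 1×1 = 1
Phenotype counts (out of 16): 9 purple/green, 3 purple/yellow, 3 white/green, 1 white/yellow
purple/yellow: 3 out of 16 → fraction 3/16
Expected count = 3/16 × 1792 = 336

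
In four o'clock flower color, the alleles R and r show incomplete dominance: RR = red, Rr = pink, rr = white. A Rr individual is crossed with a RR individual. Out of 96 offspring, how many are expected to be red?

Punnett square for Rr × RR:
Offspring genotypes: 2 RR, 2 Rr
Phenotype counts: 2 red, 2 pink
red: 2 out of 4 → fraction 1/2
Expected count = 1/2 × 96 = 48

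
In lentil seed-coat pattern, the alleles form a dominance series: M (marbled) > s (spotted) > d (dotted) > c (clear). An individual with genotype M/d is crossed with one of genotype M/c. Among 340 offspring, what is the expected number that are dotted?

Cross: M/d × M/c
Allele dominance: M > s > d > c
Offspring genotypes: 1 M/M, 1 M/c, 1 M/d, 1 d/c
Phenotype counts: 3 marbled, 1 dotted
dotted: 1 out of 4 → fraction 1/4
Expected count = 1/4 × 340 = 85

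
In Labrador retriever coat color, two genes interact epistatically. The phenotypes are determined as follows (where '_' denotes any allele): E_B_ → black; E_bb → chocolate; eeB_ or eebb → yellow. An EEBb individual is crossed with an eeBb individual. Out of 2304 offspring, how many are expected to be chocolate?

Cross: EEBb × eeBb — consider each gene separately:
E gene: EE × ee → 4 Ee → 4 E_ (out of 4)
B gene: Bb × Bb → 1 BB, 2 Bb, 1 bb → 3 B_ : 1 bb (out of 4)
Genotype classes (out of 4 × 4 = 16): E_B_ = 4×3 = 12; E_bb = 4×1 = 4
Apply the phenotype rules: E_B_ (12) → black; E_bb (4) → chocolate
Phenotype counts (out of 16): 12 black, 4 chocolate
chocolate: 4 out of 16 → fraction 1/4
Expected count = 1/4 × 2304 = 576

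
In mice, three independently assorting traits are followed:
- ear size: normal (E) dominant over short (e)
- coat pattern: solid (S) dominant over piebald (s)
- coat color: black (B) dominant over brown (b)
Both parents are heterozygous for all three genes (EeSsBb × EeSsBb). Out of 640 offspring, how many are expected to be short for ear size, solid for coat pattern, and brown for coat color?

Trihybrid cross: EeSsBb × EeSsBb
Each trait segregates independently with a 3:1 phenotypic ratio, so each gene contributes 3/4 (dominant) or 1/4 (recessive).
Target: short (ear size), solid (coat pattern), brown (coat color)
Probability = product of independent per-trait probabilities
= 1/4 × 3/4 × 1/4 = 3/64
Expected count = 3/64 × 640 = 30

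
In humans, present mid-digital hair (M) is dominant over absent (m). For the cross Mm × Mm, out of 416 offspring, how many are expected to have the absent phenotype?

Punnett square for Mm × Mm:
Offspring genotypes: 1 MM, 2 Mm, 1 mm
Total offspring: 4
Count with target: 1
Probability: 1/4
Expected count = 1/4 × 416 = 104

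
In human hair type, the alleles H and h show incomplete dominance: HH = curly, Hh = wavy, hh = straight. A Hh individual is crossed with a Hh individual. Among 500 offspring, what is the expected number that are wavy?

Punnett square for Hh × Hh:
Offspring genotypes: 1 HH, 2 Hh, 1 hh
Phenotype counts: 1 curly, 2 wavy, 1 straight
wavy: 2 out of 4 → fraction 1/2
Expected count = 1/2 × 500 = 250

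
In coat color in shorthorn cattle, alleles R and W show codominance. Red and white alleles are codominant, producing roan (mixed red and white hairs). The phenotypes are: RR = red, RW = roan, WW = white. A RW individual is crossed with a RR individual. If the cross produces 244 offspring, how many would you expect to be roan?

Punnett square for RW × RR:
Offspring genotypes: 2 RR, 2 RW
Phenotype counts: 2 red, 2 roan
roan: 2 out of 4 → fraction 1/2
Expected count = 1/2 × 244 = 122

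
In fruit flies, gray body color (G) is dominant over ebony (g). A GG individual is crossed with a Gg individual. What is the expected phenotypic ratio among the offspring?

Punnett square for GG × Gg:
Offspring genotypes: 2 GG, 2 Gg
gray: 4, ebony: 0
Ratio: all gray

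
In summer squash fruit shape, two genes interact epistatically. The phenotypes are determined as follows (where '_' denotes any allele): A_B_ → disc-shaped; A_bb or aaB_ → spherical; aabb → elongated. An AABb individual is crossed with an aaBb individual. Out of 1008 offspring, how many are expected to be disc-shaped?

Cross: AABb × aaBb — consider each gene separately:
A gene: AA × aa → 4 Aa → 4 A_ (out of 4)
B gene: Bb × Bb → 1 BB, 2 Bb, 1 bb → 3 B_ : 1 bb (out of 4)
Genotype classes (out of 4 × 4 = 16): A_B_ = 4×3 = 12; A_bb = 4×1 = 4
Apply the phenotype rules: A_B_ (12) → disc-shaped; A_bb (4) → spherical
Phenotype counts (out of 16): 12 disc-shaped, 4 spherical
disc-shaped: 12 out of 16 → fraction 3/4
Expected count = 3/4 × 1008 = 756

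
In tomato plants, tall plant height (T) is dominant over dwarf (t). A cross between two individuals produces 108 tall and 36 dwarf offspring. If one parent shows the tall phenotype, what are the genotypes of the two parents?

Observed offspring: 108 tall, 36 dwarf
The observed ratio simplifies to 3:1. Dwarf (tt) offspring appear, so each parent must contribute one t allele. The parent stated to show tall carries T, so it is Tt. The other parent is then either Tt or tt: Tt × tt would give a 1:1 split, whereas Tt × Tt gives 3:1 — matching the data. So both parents are heterozygous (Tt × Tt).
Parent genotypes: Tt × Tt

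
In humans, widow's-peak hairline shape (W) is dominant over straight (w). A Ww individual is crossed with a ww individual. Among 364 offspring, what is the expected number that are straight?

Punnett square for Ww × ww:
Offspring genotypes: 2 Ww, 2 ww
widow's-peak: 2, straight: 2
straight: 2 out of 4 → fraction 1/2
Expected count = 1/2 × 364 = 182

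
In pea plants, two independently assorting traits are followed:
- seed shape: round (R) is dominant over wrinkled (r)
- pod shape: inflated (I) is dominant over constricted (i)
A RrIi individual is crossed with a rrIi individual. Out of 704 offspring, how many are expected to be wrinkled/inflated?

Dihybrid cross RrIi × rrIi — consider each gene separately:
seed shape: Rr × rr → 2 Rr, 2 rr → 2 R_ : 2 rr (out of 4)
pod shape: Ii × Ii → 1 II, 2 Ii, 1 ii → 3 I_ : 1 ii (out of 4)
Combine (counts out of 4 × 4 = 16): round/inflated (R_I_) = 2×3 = 6; round/constricted (R_ii) = 2×1 = 2; wrinkled/inflated (rrI_) = 2×3 = 6; wrinkled/constricted (rrii) = 2×1 = 2
Phenotype counts (out of 16): 6 round/inflated, 2 round/constricted, 6 wrinkled/inflated, 2 wrinkled/constricted
wrinkled/inflated: 6 out of 16 → fraction 3/8
Expected count = 3/8 × 704 = 264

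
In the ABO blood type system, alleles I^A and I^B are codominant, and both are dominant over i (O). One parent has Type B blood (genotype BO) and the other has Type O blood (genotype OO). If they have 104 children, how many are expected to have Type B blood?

Cross: BO × OO
Possible offspring genotypes: 2 BO, 2 OO
Blood type counts: 2 Type B, 2 Type O
Probability of Type B: 2/4 = 1/2
Expected count = 1/2 × 104 = 52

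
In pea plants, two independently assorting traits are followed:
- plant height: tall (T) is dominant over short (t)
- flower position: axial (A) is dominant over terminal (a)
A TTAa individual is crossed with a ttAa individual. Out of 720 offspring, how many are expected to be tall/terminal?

Dihybrid cross TTAa × ttAa — consider each gene separately:
plant height: TT × tt → 4 Tt → 4 T_ (out of 4)
flower position: Aa × Aa → 1 AA, 2 Aa, 1 aa → 3 A_ : 1 aa (out of 4)
Combine (counts out of 4 × 4 = 16): tall/axial (T_A_) = 4×3 = 12; tall/terminal (T_aa) = 4×1 = 4
Phenotype counts (out of 16): 12 tall/axial, 4 tall/terminal
tall/terminal: 4 out of 16 → fraction 1/4
Expected count = 1/4 × 720 = 180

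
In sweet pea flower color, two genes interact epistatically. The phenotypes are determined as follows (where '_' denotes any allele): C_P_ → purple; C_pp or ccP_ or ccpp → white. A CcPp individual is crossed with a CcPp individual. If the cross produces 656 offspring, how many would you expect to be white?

Cross: CcPp × CcPp — consider each gene separately:
C gene: Cc × Cc → 1 CC, 2 Cc, 1 cc → 3 C_ : 1 cc (out of 4)
P gene: Pp × Pp → 1 PP, 2 Pp, 1 pp → 3 P_ : 1 pp (out of 4)
Genotype classes (out of 4 × 4 = 16): C_P_ = 3×3 = 9; C_pp = 3×1 = 3; ccP_ = 1×3 = 3; ccpp = 1×1 = 1
Apply the phenotype rules: C_P_ (9) → purple; C_pp (3) + ccP_ (3) + ccpp (1) → white
Phenotype counts (out of 16): 9 purple, 7 white
white: 7 out of 16 → fraction 7/16
Expected count = 7/16 × 656 = 287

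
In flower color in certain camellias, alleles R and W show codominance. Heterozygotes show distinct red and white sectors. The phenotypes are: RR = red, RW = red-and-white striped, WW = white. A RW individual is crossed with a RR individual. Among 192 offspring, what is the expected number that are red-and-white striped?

Punnett square for RW × RR:
Offspring genotypes: 2 RR, 2 RW
Phenotype counts: 2 red, 2 red-and-white striped
red-and-white striped: 2 out of 4 → fraction 1/2
Expected count = 1/2 × 192 = 96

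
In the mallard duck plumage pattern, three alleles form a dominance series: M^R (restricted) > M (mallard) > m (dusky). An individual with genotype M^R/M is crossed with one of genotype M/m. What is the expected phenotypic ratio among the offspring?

Cross: M^R/M × M/m
Allele dominance: M^R > M > m
Offspring genotypes: 1 M^R/M, 1 M^R/m, 1 M/M, 1 M/m
Phenotype counts: 2 restricted, 2 mallard
Ratio: 1 restricted : 1 mallard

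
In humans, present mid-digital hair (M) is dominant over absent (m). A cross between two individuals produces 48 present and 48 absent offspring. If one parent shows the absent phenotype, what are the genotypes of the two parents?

Observed offspring: 48 present, 48 absent
The observed ratio simplifies to 1:1. One parent shows absent, so its genotype must be mm. A 1:1 offspring split requires the other parent to be heterozygous (Mm).
Parent genotypes: mm × Mm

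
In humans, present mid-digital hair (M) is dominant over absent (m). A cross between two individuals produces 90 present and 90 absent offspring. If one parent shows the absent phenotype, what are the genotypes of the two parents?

Observed offspring: 90 present, 90 absent
The observed ratio simplifies to 1:1. One parent shows absent, so its genotype must be mm. A 1:1 offspring split requires the other parent to be heterozygous (Mm).
Parent genotypes: mm × Mm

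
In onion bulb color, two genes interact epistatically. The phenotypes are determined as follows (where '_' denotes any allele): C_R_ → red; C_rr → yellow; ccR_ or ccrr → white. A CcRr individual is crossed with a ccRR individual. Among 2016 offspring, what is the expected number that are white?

Cross: CcRr × ccRR — consider each gene separately:
C gene: Cc × cc → 2 Cc, 2 cc → 2 C_ : 2 cc (out of 4)
R gene: Rr × RR → 2 RR, 2 Rr → 4 R_ (out of 4)
Genotype classes (out of 4 × 4 = 16): C_R_ = 2×4 = 8; ccR_ = 2×4 = 8
Apply the phenotype rules: C_R_ (8) → red; ccR_ (8) → white
Phenotype counts (out of 16): 8 red, 8 white
white: 8 out of 16 → fraction 1/2
Expected count = 1/2 × 2016 = 1008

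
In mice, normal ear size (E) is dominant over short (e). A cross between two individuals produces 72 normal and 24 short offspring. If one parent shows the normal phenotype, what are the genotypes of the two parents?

Observed offspring: 72 normal, 24 short
The observed ratio simplifies to 3:1. Short (ee) offspring appear, so each parent must contribute one e allele. The parent stated to show normal carries E, so it is Ee. The other parent is then either Ee or ee: Ee × ee would give a 1:1 split, whereas Ee × Ee gives 3:1 — matching the data. So both parents are heterozygous (Ee × Ee).
Parent genotypes: Ee × Ee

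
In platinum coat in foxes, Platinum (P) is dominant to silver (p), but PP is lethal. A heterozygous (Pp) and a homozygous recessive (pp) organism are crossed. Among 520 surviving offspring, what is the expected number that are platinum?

Cross: Pp × pp
Punnett square offspring (before lethality): 2 Pp, 2 pp
No PP offspring are produced in this cross.
platinum: 2 out of 4 → fraction 1/2
Expected count = 1/2 × 520 = 260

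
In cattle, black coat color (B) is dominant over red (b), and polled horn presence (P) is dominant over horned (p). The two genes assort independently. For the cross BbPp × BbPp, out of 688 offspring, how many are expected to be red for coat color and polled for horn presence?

Dihybrid cross BbPp × BbPp — consider each gene separately:
coat color: Bb × Bb → 1 BB, 2 Bb, 1 bb → 3 B_ : 1 bb (out of 4)
horn presence: Pp × Pp → 1 PP, 2 Pp, 1 pp → 3 P_ : 1 pp (out of 4)
Looking for: red (bb) and polled (P_)
P(red) = 1/4, P(polled) = 3/4
P(both) = 1/4 × 3/4 = 3/16
Expected count = 3/16 × 688 = 129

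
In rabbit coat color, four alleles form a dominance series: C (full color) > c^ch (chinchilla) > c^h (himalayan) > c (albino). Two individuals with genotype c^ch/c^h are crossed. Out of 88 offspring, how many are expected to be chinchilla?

Cross: c^ch/c^h × c^ch/c^h
Allele dominance: C > c^ch > c^h > c
Offspring genotypes: 1 c^ch/c^ch, 2 c^ch/c^h, 1 c^h/c^h
Phenotype counts: 3 chinchilla, 1 himalayan
chinchilla: 3 out of 4 → fraction 3/4
Expected count = 3/4 × 88 = 66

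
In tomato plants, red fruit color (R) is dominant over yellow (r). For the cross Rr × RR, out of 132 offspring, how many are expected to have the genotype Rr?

Punnett square for Rr × RR:
Offspring genotypes: 2 RR, 2 Rr
Total offspring: 4
Count with target: 2
Probability: 2/4 = 1/2
Expected count = 1/2 × 132 = 66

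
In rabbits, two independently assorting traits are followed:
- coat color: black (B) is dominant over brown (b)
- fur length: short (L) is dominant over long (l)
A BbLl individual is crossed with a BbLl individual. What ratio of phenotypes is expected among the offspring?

Dihybrid cross BbLl × BbLl — consider each gene separately:
coat color: Bb × Bb → 1 BB, 2 Bb, 1 bb → 3 B_ : 1 bb (out of 4)
fur length: Ll × Ll → 1 LL, 2 Ll, 1 ll → 3 L_ : 1 ll (out of 4)
Combine (counts out of 4 × 4 = 16): black/short (B_L_) = 3×3 = 9; black/long (B_ll) = 3×1 = 3; brown/short (bbL_) = 1×3 = 3; brown/long (bbll) = 1×1 = 1
Phenotype counts (out of 16): 9 black/short, 3 black/long, 3 brown/short, 1 brown/long
Ratio: 9 black/short : 3 black/long : 3 brown/short : 1 brown/long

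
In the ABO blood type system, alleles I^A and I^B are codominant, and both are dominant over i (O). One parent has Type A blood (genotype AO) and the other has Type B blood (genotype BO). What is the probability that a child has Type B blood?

Cross: AO × BO
Possible offspring genotypes: 1 AB, 1 AO, 1 BO, 1 OO
Blood type counts: 1 Type AB, 1 Type A, 1 Type B, 1 Type O
Probability of Type B: 1/4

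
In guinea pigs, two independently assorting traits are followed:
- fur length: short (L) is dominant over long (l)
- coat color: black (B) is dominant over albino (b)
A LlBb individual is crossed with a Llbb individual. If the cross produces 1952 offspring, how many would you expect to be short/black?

Dihybrid cross LlBb × Llbb — consider each gene separately:
fur length: Ll × Ll → 1 LL, 2 Ll, 1 ll → 3 L_ : 1 ll (out of 4)
coat color: Bb × bb → 2 Bb, 2 bb → 2 B_ : 2 bb (out of 4)
Combine (counts out of 4 × 4 = 16): short/black (L_B_) = 3×2 = 6; short/albino (L_bb) = 3×2 = 6; long/black (llB_) = 1×2 = 2; long/albino (llbb) = 1×2 = 2
Phenotype counts (out of 16): 6 short/black, 6 short/albino, 2 long/black, 2 long/albino
short/black: 6 out of 16 → fraction 3/8
Expected count = 3/8 × 1952 = 732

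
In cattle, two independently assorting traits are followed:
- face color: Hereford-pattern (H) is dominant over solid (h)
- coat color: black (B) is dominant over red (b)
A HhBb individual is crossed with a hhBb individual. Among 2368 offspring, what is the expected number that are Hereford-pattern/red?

Dihybrid cross HhBb × hhBb — consider each gene separately:
face color: Hh × hh → 2 Hh, 2 hh → 2 H_ : 2 hh (out of 4)
coat color: Bb × Bb → 1 BB, 2 Bb, 1 bb → 3 B_ : 1 bb (out of 4)
Combine (counts out of 4 × 4 = 16): Hereford-pattern/black (H_B_) = 2×3 = 6; Hereford-pattern/red (H_bb) = 2×1 = 2; solid/black (hhB_) = 2×3 = 6; solid/red (hhbb) = 2×1 = 2
Phenotype counts (out of 16): 6 Hereford-pattern/black, 2 Hereford-pattern/red, 6 solid/black, 2 solid/red
Hereford-pattern/red: 2 out of 16 → fraction 1/8
Expected count = 1/8 × 2368 = 296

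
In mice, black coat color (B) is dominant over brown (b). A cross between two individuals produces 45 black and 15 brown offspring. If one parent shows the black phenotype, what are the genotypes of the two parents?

Observed offspring: 45 black, 15 brown
The observed ratio simplifies to 3:1. Brown (bb) offspring appear, so each parent must contribute one b allele. The parent stated to show black carries B, so it is Bb. The other parent is then either Bb or bb: Bb × bb would give a 1:1 split, whereas Bb × Bb gives 3:1 — matching the data. So both parents are heterozygous (Bb × Bb).
Parent genotypes: Bb × Bb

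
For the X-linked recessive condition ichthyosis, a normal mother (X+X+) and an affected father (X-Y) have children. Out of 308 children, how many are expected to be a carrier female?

Cross: X+X+ × X-Y
Offspring: 2 X+X-, 2 X+Y
Probability of a carrier female: 2/4 = 1/2
Expected count = 1/2 × 308 = 154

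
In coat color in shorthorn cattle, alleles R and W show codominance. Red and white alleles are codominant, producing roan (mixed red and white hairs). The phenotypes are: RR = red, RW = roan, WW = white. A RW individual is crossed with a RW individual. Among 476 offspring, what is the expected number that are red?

Punnett square for RW × RW:
Offspring genotypes: 1 RR, 2 RW, 1 WW
Phenotype counts: 1 red, 2 roan, 1 white
red: 1 out of 4 → fraction 1/4
Expected count = 1/4 × 476 = 119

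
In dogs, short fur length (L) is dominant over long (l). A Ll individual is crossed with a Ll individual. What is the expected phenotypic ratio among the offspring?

Punnett square for Ll × Ll:
Offspring genotypes: 1 LL, 2 Ll, 1 ll
short: 3, long: 1
Ratio: 3:1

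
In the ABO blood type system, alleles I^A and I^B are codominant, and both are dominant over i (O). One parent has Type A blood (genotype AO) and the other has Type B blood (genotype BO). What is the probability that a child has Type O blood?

Cross: AO × BO
Possible offspring genotypes: 1 AB, 1 AO, 1 BO, 1 OO
Blood type counts: 1 Type AB, 1 Type A, 1 Type B, 1 Type O
Probability of Type O: 1/4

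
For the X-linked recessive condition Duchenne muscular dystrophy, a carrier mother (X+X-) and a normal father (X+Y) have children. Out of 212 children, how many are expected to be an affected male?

Cross: X+X- × X+Y
Offspring: 1 X+X+, 1 X+Y, 1 X+X-, 1 X-Y
Probability of an affected male: 1/4
Expected count = 1/4 × 212 = 53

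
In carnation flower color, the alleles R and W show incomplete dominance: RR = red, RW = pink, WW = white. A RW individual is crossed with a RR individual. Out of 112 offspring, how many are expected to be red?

Punnett square for RW × RR:
Offspring genotypes: 2 RR, 2 RW
Phenotype counts: 2 red, 2 pink
red: 2 out of 4 → fraction 1/2
Expected count = 1/2 × 112 = 56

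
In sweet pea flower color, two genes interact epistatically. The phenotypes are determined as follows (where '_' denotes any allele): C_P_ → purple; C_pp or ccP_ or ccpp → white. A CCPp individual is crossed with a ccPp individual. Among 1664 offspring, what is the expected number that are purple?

Cross: CCPp × ccPp — consider each gene separately:
C gene: CC × cc → 4 Cc → 4 C_ (out of 4)
P gene: Pp × Pp → 1 PP, 2 Pp, 1 pp → 3 P_ : 1 pp (out of 4)
Genotype classes (out of 4 × 4 = 16): C_P_ = 4×3 = 12; C_pp = 4×1 = 4
Apply the phenotype rules: C_P_ (12) → purple; C_pp (4) → white
Phenotype counts (out of 16): 12 purple, 4 white
purple: 12 out of 16 → fraction 3/4
Expected count = 3/4 × 1664 = 1248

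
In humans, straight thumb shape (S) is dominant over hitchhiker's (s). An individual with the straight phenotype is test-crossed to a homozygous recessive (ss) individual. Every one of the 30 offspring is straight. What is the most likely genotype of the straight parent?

Test cross: ? × ss
All offspring are straight.
If the unknown parent were heterozygous (Ss), about half of 30 offspring would be hitchhiker's; none are. The unknown parent is most likely homozygous dominant (SS).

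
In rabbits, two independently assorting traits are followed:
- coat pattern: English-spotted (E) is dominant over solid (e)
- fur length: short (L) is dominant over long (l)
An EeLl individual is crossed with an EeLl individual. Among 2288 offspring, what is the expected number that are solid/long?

Dihybrid cross EeLl × EeLl — consider each gene separately:
coat pattern: Ee × Ee → 1 EE, 2 Ee, 1 ee → 3 E_ : 1 ee (out of 4)
fur length: Ll × Ll → 1 LL, 2 Ll, 1 ll → 3 L_ : 1 ll (out of 4)
Combine (counts out of 4 × 4 = 16): English-spotted/short (E_L_) = 3×3 = 9; English-spotted/long (E_ll) = 3×1 = 3; solid/short (eeL_) = 1×3 = 3; solid/long (eell) = 1×1 = 1
Phenotype counts (out of 16): 9 English-spotted/short, 3 English-spotted/long, 3 solid/short, 1 solid/long
solid/long: 1 out of 16 → fraction 1/16
Expected count = 1/16 × 2288 = 143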